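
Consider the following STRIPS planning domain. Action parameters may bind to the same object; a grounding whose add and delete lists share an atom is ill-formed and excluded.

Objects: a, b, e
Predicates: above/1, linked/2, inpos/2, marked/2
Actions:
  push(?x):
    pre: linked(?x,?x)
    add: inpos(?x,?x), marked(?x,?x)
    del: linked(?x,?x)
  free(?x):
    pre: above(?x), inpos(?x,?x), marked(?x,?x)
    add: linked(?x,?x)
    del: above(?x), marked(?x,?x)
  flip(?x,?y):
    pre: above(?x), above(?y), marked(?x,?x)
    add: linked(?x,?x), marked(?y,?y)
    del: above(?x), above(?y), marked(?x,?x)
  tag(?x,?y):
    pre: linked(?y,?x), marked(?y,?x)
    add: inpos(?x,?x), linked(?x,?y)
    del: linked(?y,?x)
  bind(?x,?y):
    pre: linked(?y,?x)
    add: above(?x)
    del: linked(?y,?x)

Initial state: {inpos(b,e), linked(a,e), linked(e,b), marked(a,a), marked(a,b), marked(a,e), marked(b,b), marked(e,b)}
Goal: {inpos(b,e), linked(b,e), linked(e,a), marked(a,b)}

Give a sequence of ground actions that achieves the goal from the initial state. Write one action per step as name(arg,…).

tag(b,e); tag(e,a)

1. tag(b,e)  →  {inpos(b,b), inpos(b,e), linked(a,e), linked(b,e), marked(a,a), marked(a,b), marked(a,e), marked(b,b), marked(e,b)}
2. tag(e,a)  →  {inpos(b,b), inpos(b,e), inpos(e,e), linked(b,e), linked(e,a), marked(a,a), marked(a,b), marked(a,e), marked(b,b), marked(e,b)}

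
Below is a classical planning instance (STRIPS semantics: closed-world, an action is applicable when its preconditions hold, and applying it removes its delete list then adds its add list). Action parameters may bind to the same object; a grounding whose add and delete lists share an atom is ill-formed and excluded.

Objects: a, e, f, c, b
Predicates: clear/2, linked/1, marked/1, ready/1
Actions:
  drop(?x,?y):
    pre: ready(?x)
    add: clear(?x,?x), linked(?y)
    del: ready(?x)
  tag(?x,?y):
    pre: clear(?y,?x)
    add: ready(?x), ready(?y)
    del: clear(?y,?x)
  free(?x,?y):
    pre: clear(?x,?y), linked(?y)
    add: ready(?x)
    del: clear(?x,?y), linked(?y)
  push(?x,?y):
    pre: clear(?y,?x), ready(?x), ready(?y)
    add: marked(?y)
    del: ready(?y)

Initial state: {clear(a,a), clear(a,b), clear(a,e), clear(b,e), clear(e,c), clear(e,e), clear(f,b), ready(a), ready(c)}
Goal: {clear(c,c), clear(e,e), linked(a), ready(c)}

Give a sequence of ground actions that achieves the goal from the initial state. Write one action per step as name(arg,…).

1. drop(c,a)  →  {clear(a,a), clear(a,b), clear(a,e), clear(b,e), clear(c,c), clear(e,c), clear(e,e), clear(f,b), linked(a), ready(a)}
2. tag(c,e)  →  {clear(a,a), clear(a,b), clear(a,e), clear(b,e), clear(c,c), clear(e,e), clear(f,b), linked(a), ready(a), ready(c), ready(e)}

drop(c,a); tag(c,e)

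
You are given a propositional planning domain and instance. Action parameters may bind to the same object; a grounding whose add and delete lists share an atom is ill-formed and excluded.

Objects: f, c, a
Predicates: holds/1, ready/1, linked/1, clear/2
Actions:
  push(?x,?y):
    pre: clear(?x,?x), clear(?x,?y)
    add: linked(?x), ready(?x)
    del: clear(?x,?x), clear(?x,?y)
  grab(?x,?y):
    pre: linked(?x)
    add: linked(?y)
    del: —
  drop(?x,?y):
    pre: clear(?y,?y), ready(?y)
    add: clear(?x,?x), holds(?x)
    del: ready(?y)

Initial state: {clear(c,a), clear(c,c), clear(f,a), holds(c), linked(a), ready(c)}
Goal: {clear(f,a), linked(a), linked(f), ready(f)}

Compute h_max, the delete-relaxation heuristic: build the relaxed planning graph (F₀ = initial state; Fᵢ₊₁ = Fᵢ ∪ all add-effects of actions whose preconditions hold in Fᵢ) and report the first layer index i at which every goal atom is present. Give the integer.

2

F0 = init (6 atoms)
F1 = F0 ∪ {clear(a,a), clear(f,f), holds(a), holds(f), linked(c), linked(f)}  (12 atoms)
F2 = F1 ∪ {ready(a), ready(f)}  (14 atoms)
goal ⊆ F2  ⇒  h_max = 2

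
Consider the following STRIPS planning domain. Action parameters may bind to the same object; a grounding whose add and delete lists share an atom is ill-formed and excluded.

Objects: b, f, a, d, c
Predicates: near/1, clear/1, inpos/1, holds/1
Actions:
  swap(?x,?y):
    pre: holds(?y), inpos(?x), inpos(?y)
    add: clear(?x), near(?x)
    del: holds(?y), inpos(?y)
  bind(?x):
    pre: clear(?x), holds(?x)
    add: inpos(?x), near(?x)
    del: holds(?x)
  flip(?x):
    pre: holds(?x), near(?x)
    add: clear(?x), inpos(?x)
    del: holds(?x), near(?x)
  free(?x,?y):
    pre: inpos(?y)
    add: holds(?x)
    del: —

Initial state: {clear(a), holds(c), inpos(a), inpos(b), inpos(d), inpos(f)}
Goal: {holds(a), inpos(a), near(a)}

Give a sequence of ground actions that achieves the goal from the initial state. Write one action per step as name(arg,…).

free(b,b); swap(a,b); free(a,f)

1. free(b,b)  →  {clear(a), holds(b), holds(c), inpos(a), inpos(b), inpos(d), inpos(f)}
2. swap(a,b)  →  {clear(a), holds(c), inpos(a), inpos(d), inpos(f), near(a)}
3. free(a,f)  →  {clear(a), holds(a), holds(c), inpos(a), inpos(d), inpos(f), near(a)}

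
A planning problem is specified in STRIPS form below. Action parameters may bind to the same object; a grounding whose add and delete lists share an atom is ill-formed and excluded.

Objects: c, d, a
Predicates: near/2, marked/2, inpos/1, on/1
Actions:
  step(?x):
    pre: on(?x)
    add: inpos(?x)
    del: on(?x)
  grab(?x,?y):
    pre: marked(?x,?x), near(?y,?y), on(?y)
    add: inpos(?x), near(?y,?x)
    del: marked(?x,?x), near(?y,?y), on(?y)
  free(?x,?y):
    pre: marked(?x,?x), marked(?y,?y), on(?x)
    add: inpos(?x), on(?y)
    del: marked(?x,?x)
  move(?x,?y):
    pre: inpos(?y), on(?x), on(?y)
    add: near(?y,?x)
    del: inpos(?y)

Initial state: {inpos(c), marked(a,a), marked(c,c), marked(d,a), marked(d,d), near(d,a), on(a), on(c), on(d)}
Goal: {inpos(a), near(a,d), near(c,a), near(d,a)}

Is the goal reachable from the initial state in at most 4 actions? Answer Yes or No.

Yes

1. free(a,c)  →  {inpos(a), inpos(c), marked(c,c), marked(d,a), marked(d,d), near(d,a), on(a), on(c), on(d)}
2. move(d,a)  →  {inpos(c), marked(c,c), marked(d,a), marked(d,d), near(a,d), near(d,a), on(a), on(c), on(d)}
3. move(a,c)  →  {marked(c,c), marked(d,a), marked(d,d), near(a,d), near(c,a), near(d,a), on(a), on(c), on(d)}
4. step(a)  →  {inpos(a), marked(c,c), marked(d,a), marked(d,d), near(a,d), near(c,a), near(d,a), on(c), on(d)}
optimal plan length = 4; 4 ≤ 4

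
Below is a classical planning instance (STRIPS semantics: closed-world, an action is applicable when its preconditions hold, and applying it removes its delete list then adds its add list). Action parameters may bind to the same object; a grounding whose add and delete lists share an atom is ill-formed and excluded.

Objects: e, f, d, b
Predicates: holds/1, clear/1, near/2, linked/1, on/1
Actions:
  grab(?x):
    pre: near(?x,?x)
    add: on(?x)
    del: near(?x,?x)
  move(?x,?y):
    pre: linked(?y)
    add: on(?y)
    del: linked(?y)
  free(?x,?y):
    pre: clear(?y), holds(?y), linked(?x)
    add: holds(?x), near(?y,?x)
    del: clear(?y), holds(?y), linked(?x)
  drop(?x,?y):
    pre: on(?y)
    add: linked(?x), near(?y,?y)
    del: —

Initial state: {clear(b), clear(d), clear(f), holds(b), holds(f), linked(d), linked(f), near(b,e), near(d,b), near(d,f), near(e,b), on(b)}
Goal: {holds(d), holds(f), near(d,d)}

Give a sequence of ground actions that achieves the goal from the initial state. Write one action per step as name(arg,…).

move(e,d); drop(d,d); free(d,b)

1. move(e,d)  →  {clear(b), clear(d), clear(f), holds(b), holds(f), linked(f), near(b,e), near(d,b), near(d,f), near(e,b), on(b), on(d)}
2. drop(d,d)  →  {clear(b), clear(d), clear(f), holds(b), holds(f), linked(d), linked(f), near(b,e), near(d,b), near(d,d), near(d,f), near(e,b), on(b), on(d)}
3. free(d,b)  →  {clear(d), clear(f), holds(d), holds(f), linked(f), near(b,d), near(b,e), near(d,b), near(d,d), near(d,f), near(e,b), on(b), on(d)}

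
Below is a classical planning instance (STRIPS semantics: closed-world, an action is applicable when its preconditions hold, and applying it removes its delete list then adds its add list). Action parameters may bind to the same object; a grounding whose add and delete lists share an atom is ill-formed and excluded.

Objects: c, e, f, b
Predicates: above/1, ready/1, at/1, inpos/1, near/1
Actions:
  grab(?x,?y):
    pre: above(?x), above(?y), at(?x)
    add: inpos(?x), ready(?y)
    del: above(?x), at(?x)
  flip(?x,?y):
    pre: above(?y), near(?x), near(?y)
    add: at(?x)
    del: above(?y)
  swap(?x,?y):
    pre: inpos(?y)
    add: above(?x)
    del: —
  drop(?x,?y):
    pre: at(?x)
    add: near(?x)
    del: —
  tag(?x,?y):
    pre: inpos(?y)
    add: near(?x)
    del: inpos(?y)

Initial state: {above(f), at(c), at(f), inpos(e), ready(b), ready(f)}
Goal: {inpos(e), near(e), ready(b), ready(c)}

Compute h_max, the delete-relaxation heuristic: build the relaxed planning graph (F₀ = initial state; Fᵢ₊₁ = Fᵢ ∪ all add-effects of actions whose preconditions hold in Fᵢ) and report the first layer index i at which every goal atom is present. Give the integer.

2

F0 = init (6 atoms)
F1 = F0 ∪ {above(b), above(c), above(e), inpos(f), near(b), near(c), near(e), near(f)}  (14 atoms)
F2 = F1 ∪ {at(b), at(e), inpos(c), ready(c), ready(e)}  (19 atoms)
goal ⊆ F2  ⇒  h_max = 2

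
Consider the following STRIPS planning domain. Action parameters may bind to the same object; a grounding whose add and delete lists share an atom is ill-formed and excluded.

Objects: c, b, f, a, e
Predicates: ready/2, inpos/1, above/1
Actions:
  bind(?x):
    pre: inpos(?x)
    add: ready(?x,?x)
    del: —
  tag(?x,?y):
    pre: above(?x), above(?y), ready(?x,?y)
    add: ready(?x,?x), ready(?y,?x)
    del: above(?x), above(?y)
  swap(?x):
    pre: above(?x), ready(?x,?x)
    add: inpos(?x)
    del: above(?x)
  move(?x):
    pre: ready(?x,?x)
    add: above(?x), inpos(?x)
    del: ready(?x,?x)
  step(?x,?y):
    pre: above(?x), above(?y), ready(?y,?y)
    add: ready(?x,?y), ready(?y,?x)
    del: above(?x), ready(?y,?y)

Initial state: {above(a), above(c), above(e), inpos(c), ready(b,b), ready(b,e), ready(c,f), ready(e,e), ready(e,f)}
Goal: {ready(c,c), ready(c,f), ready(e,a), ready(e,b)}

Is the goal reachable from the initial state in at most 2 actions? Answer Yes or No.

1. bind(c)  →  {above(a), above(c), above(e), inpos(c), ready(b,b), ready(b,e), ready(c,c), ready(c,f), ready(e,e), ready(e,f)}
2. move(b)  →  {above(a), above(b), above(c), above(e), inpos(b), inpos(c), ready(b,e), ready(c,c), ready(c,f), ready(e,e), ready(e,f)}
3. step(a,e)  →  {above(b), above(c), above(e), inpos(b), inpos(c), ready(a,e), ready(b,e), ready(c,c), ready(c,f), ready(e,a), ready(e,f)}
4. tag(b,e)  →  {above(c), inpos(b), inpos(c), ready(a,e), ready(b,b), ready(b,e), ready(c,c), ready(c,f), ready(e,a), ready(e,b), ready(e,f)}
optimal plan length = 4; 4 > 2

No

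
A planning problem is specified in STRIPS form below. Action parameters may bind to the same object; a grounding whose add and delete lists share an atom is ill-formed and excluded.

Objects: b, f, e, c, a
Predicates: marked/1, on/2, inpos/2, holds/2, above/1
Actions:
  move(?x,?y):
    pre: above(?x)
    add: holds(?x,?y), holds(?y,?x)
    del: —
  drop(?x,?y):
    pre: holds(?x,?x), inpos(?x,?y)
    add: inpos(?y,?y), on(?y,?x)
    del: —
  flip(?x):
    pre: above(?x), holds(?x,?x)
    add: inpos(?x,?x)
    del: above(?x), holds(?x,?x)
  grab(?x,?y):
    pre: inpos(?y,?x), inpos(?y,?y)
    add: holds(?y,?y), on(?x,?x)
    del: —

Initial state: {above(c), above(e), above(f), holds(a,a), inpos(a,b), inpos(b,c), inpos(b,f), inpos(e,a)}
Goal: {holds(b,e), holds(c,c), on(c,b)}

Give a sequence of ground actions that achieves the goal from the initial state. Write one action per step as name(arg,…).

1. move(e,b)  →  {above(c), above(e), above(f), holds(a,a), holds(b,e), holds(e,b), inpos(a,b), inpos(b,c), inpos(b,f), inpos(e,a)}
2. move(c,c)  →  {above(c), above(e), above(f), holds(a,a), holds(b,e), holds(c,c), holds(e,b), inpos(a,b), inpos(b,c), inpos(b,f), inpos(e,a)}
3. drop(a,b)  →  {above(c), above(e), above(f), holds(a,a), holds(b,e), holds(c,c), holds(e,b), inpos(a,b), inpos(b,b), inpos(b,c), inpos(b,f), inpos(e,a), on(b,a)}
4. grab(b,b)  →  {above(c), above(e), above(f), holds(a,a), holds(b,b), holds(b,e), holds(c,c), holds(e,b), inpos(a,b), inpos(b,b), inpos(b,c), inpos(b,f), inpos(e,a), on(b,a), on(b,b)}
5. drop(b,c)  →  {above(c), above(e), above(f), holds(a,a), holds(b,b), holds(b,e), holds(c,c), holds(e,b), inpos(a,b), inpos(b,b), inpos(b,c), inpos(b,f), inpos(c,c), inpos(e,a), on(b,a), on(b,b), on(c,b)}

move(e,b); move(c,c); drop(a,b); grab(b,b); drop(b,c)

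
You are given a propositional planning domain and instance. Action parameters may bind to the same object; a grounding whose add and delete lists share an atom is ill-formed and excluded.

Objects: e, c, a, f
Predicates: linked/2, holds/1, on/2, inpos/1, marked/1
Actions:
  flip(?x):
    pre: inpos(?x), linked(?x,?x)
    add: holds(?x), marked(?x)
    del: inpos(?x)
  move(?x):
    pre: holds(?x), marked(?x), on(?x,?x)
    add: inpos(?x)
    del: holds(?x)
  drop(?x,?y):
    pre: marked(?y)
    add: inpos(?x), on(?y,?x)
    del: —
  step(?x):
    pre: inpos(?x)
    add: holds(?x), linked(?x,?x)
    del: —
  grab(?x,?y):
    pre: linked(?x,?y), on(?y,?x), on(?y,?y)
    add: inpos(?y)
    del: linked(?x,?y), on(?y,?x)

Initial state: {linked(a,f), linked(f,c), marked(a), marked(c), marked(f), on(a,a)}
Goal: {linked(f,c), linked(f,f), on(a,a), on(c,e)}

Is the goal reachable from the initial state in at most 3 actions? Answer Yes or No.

1. drop(e,c)  →  {inpos(e), linked(a,f), linked(f,c), marked(a), marked(c), marked(f), on(a,a), on(c,e)}
2. drop(f,c)  →  {inpos(e), inpos(f), linked(a,f), linked(f,c), marked(a), marked(c), marked(f), on(a,a), on(c,e), on(c,f)}
3. step(f)  →  {holds(f), inpos(e), inpos(f), linked(a,f), linked(f,c), linked(f,f), marked(a), marked(c), marked(f), on(a,a), on(c,e), on(c,f)}
optimal plan length = 3; 3 ≤ 3

Yes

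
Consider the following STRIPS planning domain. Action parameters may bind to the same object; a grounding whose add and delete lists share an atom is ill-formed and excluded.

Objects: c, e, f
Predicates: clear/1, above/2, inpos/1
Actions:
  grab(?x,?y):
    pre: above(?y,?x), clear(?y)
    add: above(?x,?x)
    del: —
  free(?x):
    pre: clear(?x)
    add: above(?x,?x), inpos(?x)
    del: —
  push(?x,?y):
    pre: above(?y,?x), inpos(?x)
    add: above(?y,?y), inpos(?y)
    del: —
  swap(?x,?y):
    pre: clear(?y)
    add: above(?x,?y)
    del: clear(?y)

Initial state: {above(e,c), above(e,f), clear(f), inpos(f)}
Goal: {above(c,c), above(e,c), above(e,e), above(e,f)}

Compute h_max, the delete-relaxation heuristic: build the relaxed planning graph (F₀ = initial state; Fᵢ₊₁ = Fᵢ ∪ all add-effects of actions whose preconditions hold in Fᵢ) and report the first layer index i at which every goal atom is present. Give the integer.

F0 = init (4 atoms)
F1 = F0 ∪ {above(c,f), above(e,e), above(f,f), inpos(e)}  (8 atoms)
F2 = F1 ∪ {above(c,c), inpos(c)}  (10 atoms)
goal ⊆ F2  ⇒  h_max = 2

2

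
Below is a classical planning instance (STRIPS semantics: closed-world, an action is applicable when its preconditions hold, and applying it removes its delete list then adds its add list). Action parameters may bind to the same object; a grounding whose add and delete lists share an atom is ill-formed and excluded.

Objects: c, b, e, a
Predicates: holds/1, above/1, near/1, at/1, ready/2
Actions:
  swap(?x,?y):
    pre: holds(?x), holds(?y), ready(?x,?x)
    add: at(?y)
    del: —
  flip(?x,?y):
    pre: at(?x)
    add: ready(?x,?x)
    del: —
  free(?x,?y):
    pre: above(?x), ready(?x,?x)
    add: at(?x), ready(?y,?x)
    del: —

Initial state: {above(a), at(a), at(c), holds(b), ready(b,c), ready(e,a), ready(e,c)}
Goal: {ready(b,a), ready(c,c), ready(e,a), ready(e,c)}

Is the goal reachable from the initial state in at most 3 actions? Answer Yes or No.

Yes

1. flip(c,c)  →  {above(a), at(a), at(c), holds(b), ready(b,c), ready(c,c), ready(e,a), ready(e,c)}
2. flip(a,c)  →  {above(a), at(a), at(c), holds(b), ready(a,a), ready(b,c), ready(c,c), ready(e,a), ready(e,c)}
3. free(a,b)  →  {above(a), at(a), at(c), holds(b), ready(a,a), ready(b,a), ready(b,c), ready(c,c), ready(e,a), ready(e,c)}
optimal plan length = 3; 3 ≤ 3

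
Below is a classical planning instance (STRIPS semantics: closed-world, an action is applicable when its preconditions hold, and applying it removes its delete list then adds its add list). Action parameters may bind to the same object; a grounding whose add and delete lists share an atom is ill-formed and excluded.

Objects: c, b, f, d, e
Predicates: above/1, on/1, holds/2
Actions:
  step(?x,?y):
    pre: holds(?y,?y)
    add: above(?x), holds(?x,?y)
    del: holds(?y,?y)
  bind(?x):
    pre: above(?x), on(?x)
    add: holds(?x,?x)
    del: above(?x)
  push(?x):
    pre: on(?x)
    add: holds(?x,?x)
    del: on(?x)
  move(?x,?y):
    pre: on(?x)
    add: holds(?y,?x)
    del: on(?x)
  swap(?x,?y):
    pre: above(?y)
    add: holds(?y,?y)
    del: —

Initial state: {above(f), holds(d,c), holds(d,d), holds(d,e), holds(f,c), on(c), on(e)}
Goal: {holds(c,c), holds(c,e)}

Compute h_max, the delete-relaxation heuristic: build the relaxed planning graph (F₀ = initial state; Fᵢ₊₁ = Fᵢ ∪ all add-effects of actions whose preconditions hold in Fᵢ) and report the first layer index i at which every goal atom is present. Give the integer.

1

F0 = init (7 atoms)
F1 = F0 ∪ {above(b), above(c), above(e), holds(b,c), holds(b,d), holds(b,e), holds(c,c), holds(c,d), holds(c,e), holds(e,c), holds(e,d), holds(e,e), holds(f,d), holds(f,e), holds(f,f)}  (22 atoms)
goal ⊆ F1  ⇒  h_max = 1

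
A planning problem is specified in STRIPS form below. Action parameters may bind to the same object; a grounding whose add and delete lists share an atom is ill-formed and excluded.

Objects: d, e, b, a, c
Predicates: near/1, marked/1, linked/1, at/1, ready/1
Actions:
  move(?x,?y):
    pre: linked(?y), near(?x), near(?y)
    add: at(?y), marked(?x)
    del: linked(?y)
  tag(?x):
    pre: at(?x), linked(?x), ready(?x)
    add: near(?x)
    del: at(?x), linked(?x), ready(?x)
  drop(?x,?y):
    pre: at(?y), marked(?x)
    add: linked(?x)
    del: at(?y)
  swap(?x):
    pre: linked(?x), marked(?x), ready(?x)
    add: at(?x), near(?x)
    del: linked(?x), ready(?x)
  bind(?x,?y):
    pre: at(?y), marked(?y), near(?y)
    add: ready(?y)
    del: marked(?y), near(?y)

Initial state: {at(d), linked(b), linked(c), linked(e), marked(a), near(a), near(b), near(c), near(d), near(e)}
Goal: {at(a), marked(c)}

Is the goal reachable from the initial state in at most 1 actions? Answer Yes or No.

No

1. drop(a,d)  →  {linked(a), linked(b), linked(c), linked(e), marked(a), near(a), near(b), near(c), near(d), near(e)}
2. move(c,a)  →  {at(a), linked(b), linked(c), linked(e), marked(a), marked(c), near(a), near(b), near(c), near(d), near(e)}
optimal plan length = 2; 2 > 1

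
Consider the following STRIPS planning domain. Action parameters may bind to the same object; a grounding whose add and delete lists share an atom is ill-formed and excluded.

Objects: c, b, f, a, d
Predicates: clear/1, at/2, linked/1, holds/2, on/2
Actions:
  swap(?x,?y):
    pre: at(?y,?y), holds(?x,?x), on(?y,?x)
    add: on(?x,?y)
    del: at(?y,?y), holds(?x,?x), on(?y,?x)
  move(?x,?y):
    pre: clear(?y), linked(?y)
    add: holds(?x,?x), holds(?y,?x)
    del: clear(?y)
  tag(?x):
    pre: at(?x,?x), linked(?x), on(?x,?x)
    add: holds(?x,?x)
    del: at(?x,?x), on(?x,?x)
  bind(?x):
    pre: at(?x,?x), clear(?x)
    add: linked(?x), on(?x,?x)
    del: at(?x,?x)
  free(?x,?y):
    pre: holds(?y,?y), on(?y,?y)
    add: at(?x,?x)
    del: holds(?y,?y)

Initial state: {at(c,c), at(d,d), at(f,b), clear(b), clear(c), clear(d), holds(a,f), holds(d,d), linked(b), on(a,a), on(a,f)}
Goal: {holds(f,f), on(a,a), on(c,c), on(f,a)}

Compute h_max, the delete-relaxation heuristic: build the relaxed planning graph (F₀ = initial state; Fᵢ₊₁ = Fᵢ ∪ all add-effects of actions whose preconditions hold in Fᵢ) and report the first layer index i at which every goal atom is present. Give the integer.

F0 = init (11 atoms)
F1 = F0 ∪ {holds(a,a), holds(b,a), holds(b,b), holds(b,c), holds(b,d), holds(b,f), holds(c,c), holds(f,f), linked(c), linked(d), on(c,c), on(d,d)}  (23 atoms)
F2 = F1 ∪ {at(a,a), at(b,b), at(f,f), holds(c,a), holds(c,b), holds(c,d), holds(c,f), holds(d,a), holds(d,b), holds(d,c), holds(d,f)}  (34 atoms)
F3 = F2 ∪ {on(b,b), on(f,a)}  (36 atoms)
goal ⊆ F3  ⇒  h_max = 3

3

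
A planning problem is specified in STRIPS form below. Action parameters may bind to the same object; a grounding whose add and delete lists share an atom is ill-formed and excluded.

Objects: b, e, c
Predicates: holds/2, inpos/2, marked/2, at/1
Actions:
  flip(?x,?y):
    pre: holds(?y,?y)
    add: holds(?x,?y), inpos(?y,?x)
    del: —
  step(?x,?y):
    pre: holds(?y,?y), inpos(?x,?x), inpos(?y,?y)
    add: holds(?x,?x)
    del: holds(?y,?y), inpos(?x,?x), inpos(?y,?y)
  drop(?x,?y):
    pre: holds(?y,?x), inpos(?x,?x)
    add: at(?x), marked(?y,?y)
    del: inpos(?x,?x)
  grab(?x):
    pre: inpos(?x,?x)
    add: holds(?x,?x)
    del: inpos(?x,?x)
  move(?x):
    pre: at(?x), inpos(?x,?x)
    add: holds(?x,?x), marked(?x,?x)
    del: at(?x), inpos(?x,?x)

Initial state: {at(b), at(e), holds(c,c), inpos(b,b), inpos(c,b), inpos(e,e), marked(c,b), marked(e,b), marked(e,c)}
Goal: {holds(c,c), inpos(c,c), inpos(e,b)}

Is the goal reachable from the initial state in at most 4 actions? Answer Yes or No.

Yes

1. flip(c,c)  →  {at(b), at(e), holds(c,c), inpos(b,b), inpos(c,b), inpos(c,c), inpos(e,e), marked(c,b), marked(e,b), marked(e,c)}
2. grab(e)  →  {at(b), at(e), holds(c,c), holds(e,e), inpos(b,b), inpos(c,b), inpos(c,c), marked(c,b), marked(e,b), marked(e,c)}
3. flip(b,e)  →  {at(b), at(e), holds(b,e), holds(c,c), holds(e,e), inpos(b,b), inpos(c,b), inpos(c,c), inpos(e,b), marked(c,b), marked(e,b), marked(e,c)}
optimal plan length = 3; 3 ≤ 4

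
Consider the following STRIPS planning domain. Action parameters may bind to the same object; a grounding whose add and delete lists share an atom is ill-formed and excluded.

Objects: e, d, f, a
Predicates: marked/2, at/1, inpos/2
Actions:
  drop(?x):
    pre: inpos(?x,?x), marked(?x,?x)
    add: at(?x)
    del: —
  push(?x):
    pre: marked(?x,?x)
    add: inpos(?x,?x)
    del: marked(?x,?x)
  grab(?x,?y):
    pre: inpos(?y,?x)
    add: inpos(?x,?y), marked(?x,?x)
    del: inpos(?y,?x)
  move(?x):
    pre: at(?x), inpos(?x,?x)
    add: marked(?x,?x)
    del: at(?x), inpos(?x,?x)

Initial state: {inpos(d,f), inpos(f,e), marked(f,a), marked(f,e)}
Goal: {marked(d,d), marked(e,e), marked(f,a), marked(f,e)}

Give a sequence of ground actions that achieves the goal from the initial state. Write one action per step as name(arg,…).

1. grab(e,f)  →  {inpos(d,f), inpos(e,f), marked(e,e), marked(f,a), marked(f,e)}
2. grab(f,d)  →  {inpos(e,f), inpos(f,d), marked(e,e), marked(f,a), marked(f,e), marked(f,f)}
3. grab(d,f)  →  {inpos(d,f), inpos(e,f), marked(d,d), marked(e,e), marked(f,a), marked(f,e), marked(f,f)}

grab(e,f); grab(f,d); grab(d,f)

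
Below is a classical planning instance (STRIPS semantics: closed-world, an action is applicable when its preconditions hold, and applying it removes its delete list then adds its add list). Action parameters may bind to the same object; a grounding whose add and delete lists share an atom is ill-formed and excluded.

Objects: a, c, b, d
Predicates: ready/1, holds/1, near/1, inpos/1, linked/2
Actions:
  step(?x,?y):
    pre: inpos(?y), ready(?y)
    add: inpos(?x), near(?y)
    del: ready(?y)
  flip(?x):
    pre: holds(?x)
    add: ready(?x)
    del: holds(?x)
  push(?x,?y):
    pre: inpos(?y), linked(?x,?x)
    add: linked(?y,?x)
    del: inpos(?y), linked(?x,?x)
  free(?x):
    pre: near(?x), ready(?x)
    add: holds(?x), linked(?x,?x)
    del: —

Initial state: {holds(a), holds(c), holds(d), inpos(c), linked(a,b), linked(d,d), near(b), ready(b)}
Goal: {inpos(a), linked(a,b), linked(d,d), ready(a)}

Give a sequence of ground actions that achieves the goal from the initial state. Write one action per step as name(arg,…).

1. flip(a)  →  {holds(c), holds(d), inpos(c), linked(a,b), linked(d,d), near(b), ready(a), ready(b)}
2. flip(c)  →  {holds(d), inpos(c), linked(a,b), linked(d,d), near(b), ready(a), ready(b), ready(c)}
3. step(a,c)  →  {holds(d), inpos(a), inpos(c), linked(a,b), linked(d,d), near(b), near(c), ready(a), ready(b)}

flip(a); flip(c); step(a,c)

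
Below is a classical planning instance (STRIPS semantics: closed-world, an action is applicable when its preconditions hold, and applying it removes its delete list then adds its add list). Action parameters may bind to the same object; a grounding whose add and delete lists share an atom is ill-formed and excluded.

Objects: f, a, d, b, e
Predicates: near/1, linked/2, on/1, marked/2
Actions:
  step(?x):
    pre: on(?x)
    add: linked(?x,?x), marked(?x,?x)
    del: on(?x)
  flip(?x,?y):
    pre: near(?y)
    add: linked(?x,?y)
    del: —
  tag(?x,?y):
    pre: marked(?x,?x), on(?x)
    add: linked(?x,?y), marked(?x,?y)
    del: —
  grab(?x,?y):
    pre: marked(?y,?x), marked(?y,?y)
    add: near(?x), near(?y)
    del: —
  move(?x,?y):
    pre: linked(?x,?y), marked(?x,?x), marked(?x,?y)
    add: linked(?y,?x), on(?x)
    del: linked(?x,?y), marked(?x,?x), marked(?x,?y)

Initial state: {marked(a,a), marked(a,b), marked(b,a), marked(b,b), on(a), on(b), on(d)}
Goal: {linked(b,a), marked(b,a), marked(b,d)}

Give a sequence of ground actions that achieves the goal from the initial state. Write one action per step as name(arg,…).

1. tag(b,a)  →  {linked(b,a), marked(a,a), marked(a,b), marked(b,a), marked(b,b), on(a), on(b), on(d)}
2. tag(b,d)  →  {linked(b,a), linked(b,d), marked(a,a), marked(a,b), marked(b,a), marked(b,b), marked(b,d), on(a), on(b), on(d)}

tag(b,a); tag(b,d)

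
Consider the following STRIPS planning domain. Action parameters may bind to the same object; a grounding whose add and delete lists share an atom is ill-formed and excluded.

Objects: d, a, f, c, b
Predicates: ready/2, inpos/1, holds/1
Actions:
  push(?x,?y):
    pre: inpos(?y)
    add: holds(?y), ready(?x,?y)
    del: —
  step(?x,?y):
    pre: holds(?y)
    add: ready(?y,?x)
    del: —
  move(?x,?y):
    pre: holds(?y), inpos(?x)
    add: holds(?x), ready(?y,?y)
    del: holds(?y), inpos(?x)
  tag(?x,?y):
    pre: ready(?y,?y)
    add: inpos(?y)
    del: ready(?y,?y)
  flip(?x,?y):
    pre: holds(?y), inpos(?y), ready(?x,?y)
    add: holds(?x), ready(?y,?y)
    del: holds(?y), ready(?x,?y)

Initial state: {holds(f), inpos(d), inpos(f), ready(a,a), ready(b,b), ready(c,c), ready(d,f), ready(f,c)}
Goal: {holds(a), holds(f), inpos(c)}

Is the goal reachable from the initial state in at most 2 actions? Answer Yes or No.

No

1. push(a,d)  →  {holds(d), holds(f), inpos(d), inpos(f), ready(a,a), ready(a,d), ready(b,b), ready(c,c), ready(d,f), ready(f,c)}
2. tag(d,c)  →  {holds(d), holds(f), inpos(c), inpos(d), inpos(f), ready(a,a), ready(a,d), ready(b,b), ready(d,f), ready(f,c)}
3. flip(a,d)  →  {holds(a), holds(f), inpos(c), inpos(d), inpos(f), ready(a,a), ready(b,b), ready(d,d), ready(d,f), ready(f,c)}
optimal plan length = 3; 3 > 2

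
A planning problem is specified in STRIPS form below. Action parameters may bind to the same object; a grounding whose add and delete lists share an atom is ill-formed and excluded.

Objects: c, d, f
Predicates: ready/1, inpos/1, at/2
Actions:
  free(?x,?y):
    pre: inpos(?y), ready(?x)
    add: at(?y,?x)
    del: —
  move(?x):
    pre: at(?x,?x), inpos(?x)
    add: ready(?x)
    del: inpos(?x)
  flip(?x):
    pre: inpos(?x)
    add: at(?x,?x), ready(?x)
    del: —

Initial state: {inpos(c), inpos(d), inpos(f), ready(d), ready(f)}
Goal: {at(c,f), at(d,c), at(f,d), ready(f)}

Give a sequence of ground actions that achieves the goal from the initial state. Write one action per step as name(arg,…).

free(d,f); free(f,c); flip(c); free(c,d)

1. free(d,f)  →  {at(f,d), inpos(c), inpos(d), inpos(f), ready(d), ready(f)}
2. free(f,c)  →  {at(c,f), at(f,d), inpos(c), inpos(d), inpos(f), ready(d), ready(f)}
3. flip(c)  →  {at(c,c), at(c,f), at(f,d), inpos(c), inpos(d), inpos(f), ready(c), ready(d), ready(f)}
4. free(c,d)  →  {at(c,c), at(c,f), at(d,c), at(f,d), inpos(c), inpos(d), inpos(f), ready(c), ready(d), ready(f)}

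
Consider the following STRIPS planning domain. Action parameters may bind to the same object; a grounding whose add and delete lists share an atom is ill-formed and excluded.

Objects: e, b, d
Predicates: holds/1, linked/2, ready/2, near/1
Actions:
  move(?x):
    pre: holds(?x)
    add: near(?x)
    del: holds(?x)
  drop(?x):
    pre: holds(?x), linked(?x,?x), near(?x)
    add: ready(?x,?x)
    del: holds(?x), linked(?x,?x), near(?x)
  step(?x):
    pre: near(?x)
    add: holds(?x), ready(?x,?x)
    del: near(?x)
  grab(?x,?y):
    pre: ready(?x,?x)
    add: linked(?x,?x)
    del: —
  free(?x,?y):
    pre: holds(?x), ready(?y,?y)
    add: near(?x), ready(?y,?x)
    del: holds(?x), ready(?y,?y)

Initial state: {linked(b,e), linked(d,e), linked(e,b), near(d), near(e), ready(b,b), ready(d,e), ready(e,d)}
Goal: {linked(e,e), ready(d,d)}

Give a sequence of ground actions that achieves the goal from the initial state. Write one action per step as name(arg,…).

step(e); step(d); grab(e,e)

1. step(e)  →  {holds(e), linked(b,e), linked(d,e), linked(e,b), near(d), ready(b,b), ready(d,e), ready(e,d), ready(e,e)}
2. step(d)  →  {holds(d), holds(e), linked(b,e), linked(d,e), linked(e,b), ready(b,b), ready(d,d), ready(d,e), ready(e,d), ready(e,e)}
3. grab(e,e)  →  {holds(d), holds(e), linked(b,e), linked(d,e), linked(e,b), linked(e,e), ready(b,b), ready(d,d), ready(d,e), ready(e,d), ready(e,e)}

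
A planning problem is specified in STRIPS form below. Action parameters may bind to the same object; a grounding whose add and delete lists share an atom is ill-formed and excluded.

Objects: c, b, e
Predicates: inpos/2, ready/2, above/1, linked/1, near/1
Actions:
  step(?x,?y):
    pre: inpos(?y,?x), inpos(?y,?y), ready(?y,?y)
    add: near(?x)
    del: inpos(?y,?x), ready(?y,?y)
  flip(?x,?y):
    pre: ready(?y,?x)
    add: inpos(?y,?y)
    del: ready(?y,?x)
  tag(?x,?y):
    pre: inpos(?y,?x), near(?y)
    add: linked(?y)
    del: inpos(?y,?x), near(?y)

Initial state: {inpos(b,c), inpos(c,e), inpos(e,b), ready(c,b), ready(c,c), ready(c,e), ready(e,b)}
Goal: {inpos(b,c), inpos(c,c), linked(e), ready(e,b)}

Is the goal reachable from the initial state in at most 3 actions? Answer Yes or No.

Yes

1. flip(b,c)  →  {inpos(b,c), inpos(c,c), inpos(c,e), inpos(e,b), ready(c,c), ready(c,e), ready(e,b)}
2. step(e,c)  →  {inpos(b,c), inpos(c,c), inpos(e,b), near(e), ready(c,e), ready(e,b)}
3. tag(b,e)  →  {inpos(b,c), inpos(c,c), linked(e), ready(c,e), ready(e,b)}
optimal plan length = 3; 3 ≤ 3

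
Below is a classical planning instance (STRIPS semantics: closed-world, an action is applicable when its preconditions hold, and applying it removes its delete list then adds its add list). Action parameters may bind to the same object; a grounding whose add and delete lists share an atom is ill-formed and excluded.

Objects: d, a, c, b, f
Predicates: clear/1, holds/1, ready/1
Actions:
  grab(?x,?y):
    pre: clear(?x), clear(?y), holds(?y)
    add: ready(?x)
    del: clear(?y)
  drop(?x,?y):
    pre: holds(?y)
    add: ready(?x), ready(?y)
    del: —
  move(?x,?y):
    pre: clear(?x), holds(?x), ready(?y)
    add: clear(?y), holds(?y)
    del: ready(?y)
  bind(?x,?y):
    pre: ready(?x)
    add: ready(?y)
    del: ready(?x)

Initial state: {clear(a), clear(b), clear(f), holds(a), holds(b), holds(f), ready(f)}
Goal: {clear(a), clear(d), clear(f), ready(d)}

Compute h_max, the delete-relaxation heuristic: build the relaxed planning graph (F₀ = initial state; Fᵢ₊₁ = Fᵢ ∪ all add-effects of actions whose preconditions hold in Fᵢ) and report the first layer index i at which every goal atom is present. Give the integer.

2

F0 = init (7 atoms)
F1 = F0 ∪ {ready(a), ready(b), ready(c), ready(d)}  (11 atoms)
F2 = F1 ∪ {clear(c), clear(d), holds(c), holds(d)}  (15 atoms)
goal ⊆ F2  ⇒  h_max = 2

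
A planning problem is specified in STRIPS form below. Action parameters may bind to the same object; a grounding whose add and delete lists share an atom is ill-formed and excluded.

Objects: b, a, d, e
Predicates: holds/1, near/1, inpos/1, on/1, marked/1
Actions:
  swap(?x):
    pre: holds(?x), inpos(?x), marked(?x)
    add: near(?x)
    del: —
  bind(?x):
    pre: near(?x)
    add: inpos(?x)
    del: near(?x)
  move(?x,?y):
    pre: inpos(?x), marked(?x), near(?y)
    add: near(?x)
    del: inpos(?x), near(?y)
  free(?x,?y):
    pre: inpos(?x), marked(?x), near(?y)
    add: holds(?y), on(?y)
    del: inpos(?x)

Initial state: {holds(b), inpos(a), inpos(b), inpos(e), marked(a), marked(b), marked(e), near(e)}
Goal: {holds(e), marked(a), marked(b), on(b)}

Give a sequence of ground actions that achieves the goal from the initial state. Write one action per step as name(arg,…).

swap(b); free(b,b); free(a,e)

1. swap(b)  →  {holds(b), inpos(a), inpos(b), inpos(e), marked(a), marked(b), marked(e), near(b), near(e)}
2. free(b,b)  →  {holds(b), inpos(a), inpos(e), marked(a), marked(b), marked(e), near(b), near(e), on(b)}
3. free(a,e)  →  {holds(b), holds(e), inpos(e), marked(a), marked(b), marked(e), near(b), near(e), on(b), on(e)}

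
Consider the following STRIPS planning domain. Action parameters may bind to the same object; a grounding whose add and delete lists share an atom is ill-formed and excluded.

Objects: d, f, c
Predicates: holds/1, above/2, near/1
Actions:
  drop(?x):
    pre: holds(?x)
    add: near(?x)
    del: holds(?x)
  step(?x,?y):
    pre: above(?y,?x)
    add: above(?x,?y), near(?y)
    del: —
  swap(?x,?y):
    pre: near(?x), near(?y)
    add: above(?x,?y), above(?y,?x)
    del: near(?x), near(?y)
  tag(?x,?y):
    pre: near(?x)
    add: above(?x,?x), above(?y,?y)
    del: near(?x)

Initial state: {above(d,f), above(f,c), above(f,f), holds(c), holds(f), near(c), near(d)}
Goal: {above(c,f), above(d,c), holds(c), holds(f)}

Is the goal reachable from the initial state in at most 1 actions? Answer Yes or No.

No

1. step(c,f)  →  {above(c,f), above(d,f), above(f,c), above(f,f), holds(c), holds(f), near(c), near(d), near(f)}
2. swap(d,c)  →  {above(c,d), above(c,f), above(d,c), above(d,f), above(f,c), above(f,f), holds(c), holds(f), near(f)}
optimal plan length = 2; 2 > 1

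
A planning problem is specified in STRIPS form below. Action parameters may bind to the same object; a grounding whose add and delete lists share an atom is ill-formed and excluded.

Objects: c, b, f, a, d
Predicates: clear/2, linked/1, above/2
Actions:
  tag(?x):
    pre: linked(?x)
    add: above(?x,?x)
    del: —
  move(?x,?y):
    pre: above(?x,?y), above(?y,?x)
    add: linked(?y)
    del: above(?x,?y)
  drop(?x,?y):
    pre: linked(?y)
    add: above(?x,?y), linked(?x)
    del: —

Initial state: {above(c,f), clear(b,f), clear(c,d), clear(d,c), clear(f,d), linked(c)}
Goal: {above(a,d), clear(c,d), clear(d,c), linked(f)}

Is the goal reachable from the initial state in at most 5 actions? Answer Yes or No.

1. drop(f,c)  →  {above(c,f), above(f,c), clear(b,f), clear(c,d), clear(d,c), clear(f,d), linked(c), linked(f)}
2. drop(d,c)  →  {above(c,f), above(d,c), above(f,c), clear(b,f), clear(c,d), clear(d,c), clear(f,d), linked(c), linked(d), linked(f)}
3. drop(a,d)  →  {above(a,d), above(c,f), above(d,c), above(f,c), clear(b,f), clear(c,d), clear(d,c), clear(f,d), linked(a), linked(c), linked(d), linked(f)}
optimal plan length = 3; 3 ≤ 5

Yes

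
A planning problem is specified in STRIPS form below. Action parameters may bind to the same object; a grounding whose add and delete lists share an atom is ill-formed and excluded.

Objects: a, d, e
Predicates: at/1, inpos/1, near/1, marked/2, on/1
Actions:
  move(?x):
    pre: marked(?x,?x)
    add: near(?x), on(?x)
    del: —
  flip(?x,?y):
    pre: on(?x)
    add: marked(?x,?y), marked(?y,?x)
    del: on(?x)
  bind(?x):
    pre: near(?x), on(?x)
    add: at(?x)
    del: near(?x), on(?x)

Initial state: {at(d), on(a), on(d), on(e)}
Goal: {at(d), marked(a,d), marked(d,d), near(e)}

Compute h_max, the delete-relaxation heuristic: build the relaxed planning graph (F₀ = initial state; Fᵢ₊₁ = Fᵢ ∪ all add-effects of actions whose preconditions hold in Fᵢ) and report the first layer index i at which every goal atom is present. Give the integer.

2

F0 = init (4 atoms)
F1 = F0 ∪ {marked(a,a), marked(a,d), marked(a,e), marked(d,a), marked(d,d), marked(d,e), marked(e,a), marked(e,d), marked(e,e)}  (13 atoms)
F2 = F1 ∪ {near(a), near(d), near(e)}  (16 atoms)
goal ⊆ F2  ⇒  h_max = 2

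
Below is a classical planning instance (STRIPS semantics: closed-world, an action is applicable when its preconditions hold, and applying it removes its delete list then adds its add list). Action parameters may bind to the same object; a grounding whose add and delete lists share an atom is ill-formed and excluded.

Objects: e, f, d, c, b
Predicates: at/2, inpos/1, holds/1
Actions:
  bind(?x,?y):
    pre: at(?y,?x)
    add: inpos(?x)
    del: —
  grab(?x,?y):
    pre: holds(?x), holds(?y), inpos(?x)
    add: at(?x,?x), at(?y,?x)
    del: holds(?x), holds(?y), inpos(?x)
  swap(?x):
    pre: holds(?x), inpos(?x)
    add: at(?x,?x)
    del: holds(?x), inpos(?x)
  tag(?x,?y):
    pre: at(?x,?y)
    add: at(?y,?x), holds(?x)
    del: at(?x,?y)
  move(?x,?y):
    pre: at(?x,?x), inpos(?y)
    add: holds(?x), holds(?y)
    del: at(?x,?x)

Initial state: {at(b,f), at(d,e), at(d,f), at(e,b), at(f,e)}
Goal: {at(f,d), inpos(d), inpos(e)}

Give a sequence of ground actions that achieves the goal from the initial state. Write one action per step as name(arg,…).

bind(e,f); tag(d,f); bind(d,f)

1. bind(e,f)  →  {at(b,f), at(d,e), at(d,f), at(e,b), at(f,e), inpos(e)}
2. tag(d,f)  →  {at(b,f), at(d,e), at(e,b), at(f,d), at(f,e), holds(d), inpos(e)}
3. bind(d,f)  →  {at(b,f), at(d,e), at(e,b), at(f,d), at(f,e), holds(d), inpos(d), inpos(e)}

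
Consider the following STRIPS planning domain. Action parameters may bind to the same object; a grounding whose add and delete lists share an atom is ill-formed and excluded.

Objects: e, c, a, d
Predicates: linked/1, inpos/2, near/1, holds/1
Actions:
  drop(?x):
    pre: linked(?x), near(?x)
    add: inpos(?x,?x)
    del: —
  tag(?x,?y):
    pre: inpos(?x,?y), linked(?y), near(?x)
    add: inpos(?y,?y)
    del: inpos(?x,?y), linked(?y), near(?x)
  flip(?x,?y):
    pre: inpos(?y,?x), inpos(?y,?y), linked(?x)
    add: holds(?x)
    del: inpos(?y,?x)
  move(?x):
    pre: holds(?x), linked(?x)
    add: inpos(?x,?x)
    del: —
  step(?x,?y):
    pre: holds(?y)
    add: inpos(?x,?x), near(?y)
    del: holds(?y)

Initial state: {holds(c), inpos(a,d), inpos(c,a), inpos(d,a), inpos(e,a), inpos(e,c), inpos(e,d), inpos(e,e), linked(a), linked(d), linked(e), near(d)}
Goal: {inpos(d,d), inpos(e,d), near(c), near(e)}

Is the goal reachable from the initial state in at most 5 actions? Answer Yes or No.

1. flip(e,e)  →  {holds(c), holds(e), inpos(a,d), inpos(c,a), inpos(d,a), inpos(e,a), inpos(e,c), inpos(e,d), linked(a), linked(d), linked(e), near(d)}
2. step(e,e)  →  {holds(c), inpos(a,d), inpos(c,a), inpos(d,a), inpos(e,a), inpos(e,c), inpos(e,d), inpos(e,e), linked(a), linked(d), linked(e), near(d), near(e)}
3. step(d,c)  →  {inpos(a,d), inpos(c,a), inpos(d,a), inpos(d,d), inpos(e,a), inpos(e,c), inpos(e,d), inpos(e,e), linked(a), linked(d), linked(e), near(c), near(d), near(e)}
optimal plan length = 3; 3 ≤ 5

Yes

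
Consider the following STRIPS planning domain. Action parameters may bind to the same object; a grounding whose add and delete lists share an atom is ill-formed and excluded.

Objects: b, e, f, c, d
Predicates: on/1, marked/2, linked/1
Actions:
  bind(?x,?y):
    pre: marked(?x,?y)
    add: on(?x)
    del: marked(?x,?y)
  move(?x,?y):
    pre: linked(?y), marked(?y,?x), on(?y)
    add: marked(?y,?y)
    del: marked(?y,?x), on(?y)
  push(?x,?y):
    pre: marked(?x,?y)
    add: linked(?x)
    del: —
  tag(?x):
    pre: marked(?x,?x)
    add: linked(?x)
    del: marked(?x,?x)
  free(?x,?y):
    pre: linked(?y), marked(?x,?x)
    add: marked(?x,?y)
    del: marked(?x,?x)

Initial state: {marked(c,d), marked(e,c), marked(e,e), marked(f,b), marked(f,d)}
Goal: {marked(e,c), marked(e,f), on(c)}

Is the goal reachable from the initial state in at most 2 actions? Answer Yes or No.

1. bind(c,d)  →  {marked(e,c), marked(e,e), marked(f,b), marked(f,d), on(c)}
2. push(f,b)  →  {linked(f), marked(e,c), marked(e,e), marked(f,b), marked(f,d), on(c)}
3. free(e,f)  →  {linked(f), marked(e,c), marked(e,f), marked(f,b), marked(f,d), on(c)}
optimal plan length = 3; 3 > 2

No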